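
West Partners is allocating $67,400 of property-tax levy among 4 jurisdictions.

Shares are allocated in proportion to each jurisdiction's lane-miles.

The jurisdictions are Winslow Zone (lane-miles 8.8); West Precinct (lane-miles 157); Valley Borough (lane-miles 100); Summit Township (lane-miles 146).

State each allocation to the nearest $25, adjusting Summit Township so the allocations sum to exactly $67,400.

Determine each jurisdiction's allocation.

Combined lane-miles = 411.8.
Raw shares: Winslow Zone 8.8/411.8 × $67,400 = 1,440.31; West Precinct 157/411.8 × $67,400 = 25,696.45; Valley Borough 100/411.8 × $67,400 = 16,367.17; Summit Township 146/411.8 × $67,400 = 23,896.07.
Rounded to nearest $25: Winslow Zone $1,450; West Precinct $25,700; Valley Borough $16,375; Summit Township $23,900. Sum = $67,425.
Difference $67,400 − $67,425 = −$25 applied to Summit Township: Summit Township becomes $23,875.

Winslow Zone: $1,450; West Precinct: $25,700; Valley Borough: $16,375; Summit Township: $23,875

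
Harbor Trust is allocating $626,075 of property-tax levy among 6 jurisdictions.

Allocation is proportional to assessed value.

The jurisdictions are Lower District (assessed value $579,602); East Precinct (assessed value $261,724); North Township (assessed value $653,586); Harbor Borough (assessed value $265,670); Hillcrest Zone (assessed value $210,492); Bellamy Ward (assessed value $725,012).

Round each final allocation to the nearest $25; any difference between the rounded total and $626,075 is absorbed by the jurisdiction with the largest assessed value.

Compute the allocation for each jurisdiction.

Combined assessed value = 579,602 + 261,724 + 653,586 + 265,670 + 210,492 + 725,012 = 2,696,086.
Pro-rata amounts: Lower District 134,593.01; East Precinct 60,776.57; North Township 151,773.29; Harbor Borough 61,692.89; Hillcrest Zone 48,879.66; Bellamy Ward 168,359.57.
At nearest $25: Lower District $134,600; East Precinct $60,775; North Township $151,775; Harbor Borough $61,700; Hillcrest Zone $48,875; Bellamy Ward $168,350. Sum = $626,075.
Sum already equals the total — no adjustment.

Lower District: $134,600 · East Precinct: $60,775 · North Township: $151,775 · Harbor Borough: $61,700 · Hillcrest Zone: $48,875 · Bellamy Ward: $168,350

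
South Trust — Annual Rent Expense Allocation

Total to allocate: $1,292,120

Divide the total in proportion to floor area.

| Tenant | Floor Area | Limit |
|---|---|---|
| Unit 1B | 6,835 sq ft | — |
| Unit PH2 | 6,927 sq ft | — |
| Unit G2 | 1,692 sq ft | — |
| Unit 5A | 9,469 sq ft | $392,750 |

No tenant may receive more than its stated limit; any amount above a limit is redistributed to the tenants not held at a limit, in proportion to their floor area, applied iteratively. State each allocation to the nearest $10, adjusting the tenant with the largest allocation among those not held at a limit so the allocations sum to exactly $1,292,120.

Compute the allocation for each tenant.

Total floor area = 24,923.
Pro-rata shares before constraints: Unit 1B 354,357.03; Unit PH2 359,126.72; Unit G2 87,720.86; Unit 5A 490,915.39.
Capped: Unit 5A ($392,750); residual $899,370 reallocated over remaining floor area 15,454.
Redistributed shares: Unit 1B 397,773.65 → $397,770; Unit PH2 403,127.73 → $403,130; Unit G2 98,468.62 → $98,470.

Unit 1B: $397,770; Unit PH2: $403,130; Unit G2: $98,470; Unit 5A: $392,750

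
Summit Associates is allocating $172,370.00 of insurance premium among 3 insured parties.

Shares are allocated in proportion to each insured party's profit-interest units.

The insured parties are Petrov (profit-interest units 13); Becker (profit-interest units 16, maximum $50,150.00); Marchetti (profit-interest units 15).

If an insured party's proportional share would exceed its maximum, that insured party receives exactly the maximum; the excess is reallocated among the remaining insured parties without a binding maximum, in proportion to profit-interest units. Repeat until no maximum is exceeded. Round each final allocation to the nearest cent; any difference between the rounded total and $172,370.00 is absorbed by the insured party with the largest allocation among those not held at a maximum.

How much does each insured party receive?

Total profit-interest units = 44.
Pro-rata shares before constraints: Petrov 50,927.5000; Becker 62,680.0000; Marchetti 58,762.5000.
Held at cap: Becker ($50,150.00); balance $122,220.00 reallocated over remaining profit-interest units 28.
Redistributed shares: Petrov 56,745.0000 → $56,745.00; Marchetti 65,475.0000 → $65,475.00.

Petrov: $56,745.00 | Becker: $50,150.00 | Marchetti: $65,475.00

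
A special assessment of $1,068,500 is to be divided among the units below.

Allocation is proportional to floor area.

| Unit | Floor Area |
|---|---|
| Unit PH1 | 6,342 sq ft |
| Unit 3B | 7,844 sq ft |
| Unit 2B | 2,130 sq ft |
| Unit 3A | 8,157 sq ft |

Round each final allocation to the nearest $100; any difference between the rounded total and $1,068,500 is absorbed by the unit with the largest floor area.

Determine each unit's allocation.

Unit PH1: $276,900; Unit 3B: $342,500; Unit 2B: $93,000; Unit 3A: $356,100

Combined floor area = 6,342 + 7,844 + 2,130 + 8,157 = 24,473.
Unrounded shares: Unit PH1 276,894.01; Unit 3B 342,471.87; Unit 2B 92,996.57; Unit 3A 356,137.56.
Rounded to nearest $100: Unit PH1 $276,900; Unit 3B $342,500; Unit 2B $93,000; Unit 3A $356,100. Sum = $1,068,500.
Rounded total matches; no reconciliation needed.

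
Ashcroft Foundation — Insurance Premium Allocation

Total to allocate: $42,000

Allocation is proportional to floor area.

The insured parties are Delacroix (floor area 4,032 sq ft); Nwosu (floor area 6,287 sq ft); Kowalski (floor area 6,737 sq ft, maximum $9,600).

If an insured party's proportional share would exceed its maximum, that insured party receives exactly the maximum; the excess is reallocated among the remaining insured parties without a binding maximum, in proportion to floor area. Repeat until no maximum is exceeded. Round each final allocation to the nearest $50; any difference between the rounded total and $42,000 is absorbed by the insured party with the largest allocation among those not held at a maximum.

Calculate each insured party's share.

Delacroix: $12,650; Nwosu: $19,750; Kowalski: $9,600

Total floor area = 17,056.
Unconstrained shares: Delacroix 9,928.71; Nwosu 15,481.59; Kowalski 16,589.70.
Cap binds for Kowalski ($9,600); balance $32,400 reallocated over remaining floor area 10,319.
Shares after redistribution: Delacroix 12,659.83 → $12,650; Nwosu 19,740.17 → $19,750.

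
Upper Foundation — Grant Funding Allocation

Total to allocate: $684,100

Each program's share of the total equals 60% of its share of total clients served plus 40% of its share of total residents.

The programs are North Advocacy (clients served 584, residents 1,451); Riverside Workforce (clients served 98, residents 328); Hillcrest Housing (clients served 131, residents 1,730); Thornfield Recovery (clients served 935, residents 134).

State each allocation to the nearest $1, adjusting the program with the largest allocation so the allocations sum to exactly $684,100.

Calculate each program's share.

North Advocacy: $246,124 · Riverside Workforce: $47,649 · Hillcrest Housing: $160,708 · Thornfield Recovery: $229,619

Clients served total 1,748; residents total 3,643.
Combined weights (60% clients served + 40% residents): North Advocacy 0.3598; Riverside Workforce 0.0697; Hillcrest Housing 0.2349; Thornfield Recovery 0.3357.
Proportional shares: North Advocacy 246,123.38; Riverside Workforce 47,649.42; Hillcrest Housing 160,708.09; Thornfield Recovery 229,619.10.
At nearest $1: North Advocacy $246,123; Riverside Workforce $47,649; Hillcrest Housing $160,708; Thornfield Recovery $229,619. Sum = $684,099.
Difference $684,100 − $684,099 = +$1 applied to largest allocation (North Advocacy): North Advocacy becomes $246,124.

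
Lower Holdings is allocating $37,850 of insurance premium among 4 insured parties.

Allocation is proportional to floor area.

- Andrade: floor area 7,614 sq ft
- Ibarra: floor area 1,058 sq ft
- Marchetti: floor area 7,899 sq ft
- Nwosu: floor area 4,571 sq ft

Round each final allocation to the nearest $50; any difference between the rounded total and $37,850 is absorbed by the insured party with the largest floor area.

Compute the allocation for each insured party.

Andrade: $13,650 | Ibarra: $1,900 | Marchetti: $14,100 | Nwosu: $8,200

Sum of floor area: 21,142.
Unrounded shares: Andrade 7,614/21,142 × $37,850 = 13,631.16; Ibarra 1,058/21,142 × $37,850 = 1,894.11; Marchetti 7,899/21,142 × $37,850 = 14,141.38; Nwosu 4,571/21,142 × $37,850 = 8,183.35.
At nearest $50: Andrade $13,650; Ibarra $1,900; Marchetti $14,150; Nwosu $8,200. Sum = $37,900.
Difference $37,850 − $37,900 = −$50 applied to largest floor area (Marchetti): Marchetti becomes $14,100.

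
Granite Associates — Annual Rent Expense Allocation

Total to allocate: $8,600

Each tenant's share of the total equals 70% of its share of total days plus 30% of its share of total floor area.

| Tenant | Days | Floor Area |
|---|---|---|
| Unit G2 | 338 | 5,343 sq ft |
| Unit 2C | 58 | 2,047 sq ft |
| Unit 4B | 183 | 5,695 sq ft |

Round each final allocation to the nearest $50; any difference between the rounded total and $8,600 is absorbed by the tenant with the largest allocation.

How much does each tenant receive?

Totals — days 579, floor area 13,085.
Combined weights (70% days + 30% floor area): Unit G2 0.5311; Unit 2C 0.1171; Unit 4B 0.3518.
Unrounded shares: Unit G2 4,567.76; Unit 2C 1,006.65; Unit 4B 3,025.59.
Rounded to nearest $50: Unit G2 $4,550; Unit 2C $1,000; Unit 4B $3,050. Sum = $8,600.
Sum already equals the total — no adjustment.

Unit G2: $4,550 | Unit 2C: $1,000 | Unit 4B: $3,050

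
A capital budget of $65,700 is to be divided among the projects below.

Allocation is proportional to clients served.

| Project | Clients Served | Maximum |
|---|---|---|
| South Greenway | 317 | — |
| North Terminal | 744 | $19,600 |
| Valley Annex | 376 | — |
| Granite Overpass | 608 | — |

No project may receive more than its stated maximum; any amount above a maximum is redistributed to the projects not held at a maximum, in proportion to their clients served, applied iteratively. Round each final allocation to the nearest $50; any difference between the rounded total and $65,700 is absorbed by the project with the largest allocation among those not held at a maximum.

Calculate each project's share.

South Greenway: $11,250; North Terminal: $19,600; Valley Annex: $13,300; Granite Overpass: $21,550

Total clients served = 2,045.
Proportional shares (ignoring caps): South Greenway 10,184.30; North Terminal 23,902.59; Valley Annex 12,079.80; Granite Overpass 19,533.30.
Held at cap: North Terminal ($19,600); residual $46,100 reallocated over remaining clients served 1,301.
Remaining shares: South Greenway 11,232.67 → $11,250; Valley Annex 13,323.29 → $13,300; Granite Overpass 21,544.04 → $21,550.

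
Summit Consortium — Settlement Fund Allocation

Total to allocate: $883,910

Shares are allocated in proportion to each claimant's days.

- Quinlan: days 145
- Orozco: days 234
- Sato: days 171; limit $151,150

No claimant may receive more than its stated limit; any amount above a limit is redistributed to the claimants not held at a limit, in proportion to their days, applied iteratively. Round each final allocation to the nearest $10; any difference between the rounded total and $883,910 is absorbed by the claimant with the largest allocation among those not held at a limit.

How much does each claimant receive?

Quinlan: $280,340 | Orozco: $452,420 | Sato: $151,150

Days total: 550.
Unconstrained shares: Quinlan 233,030.82; Orozco 376,063.53; Sato 274,815.65.
Cap binds for Sato ($151,150); balance $732,760 reallocated over remaining days 379.
Remaining shares: Quinlan 280,343.54 → $280,340; Orozco 452,416.46 → $452,420.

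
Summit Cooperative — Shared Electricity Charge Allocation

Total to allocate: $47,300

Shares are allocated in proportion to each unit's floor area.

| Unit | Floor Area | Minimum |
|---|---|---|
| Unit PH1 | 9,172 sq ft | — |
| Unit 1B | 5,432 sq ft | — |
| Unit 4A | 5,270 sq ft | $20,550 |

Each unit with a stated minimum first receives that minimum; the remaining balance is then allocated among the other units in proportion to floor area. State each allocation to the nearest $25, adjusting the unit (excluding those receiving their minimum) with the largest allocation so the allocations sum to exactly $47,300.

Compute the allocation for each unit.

Unit PH1: $16,800 · Unit 1B: $9,950 · Unit 4A: $20,550

Guaranteed amounts: Unit 4A $20,550. Remaining pool $26,750.
Remaining pool split over remaining floor area 14,604: Unit PH1 16,800.26 → $16,800; Unit 1B 9,949.74 → $9,950.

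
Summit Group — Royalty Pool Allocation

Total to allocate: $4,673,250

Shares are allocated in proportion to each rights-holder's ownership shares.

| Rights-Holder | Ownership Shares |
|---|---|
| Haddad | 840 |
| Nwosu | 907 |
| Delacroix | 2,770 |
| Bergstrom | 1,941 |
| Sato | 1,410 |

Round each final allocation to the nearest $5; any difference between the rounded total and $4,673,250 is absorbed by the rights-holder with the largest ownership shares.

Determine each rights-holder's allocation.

Haddad: $498,925 | Nwosu: $538,720 | Delacroix: $1,645,255 | Bergstrom: $1,152,870 | Sato: $837,480

Ownership shares total: 7,868.
Unrounded shares: Haddad 840/7,868 × $4,673,250 = 498,923.49; Nwosu 907/7,868 × $4,673,250 = 538,718.58; Delacroix 2,770/7,868 × $4,673,250 = 1,645,259.60; Bergstrom 1,941/7,868 × $4,673,250 = 1,152,869.63; Sato 1,410/7,868 × $4,673,250 = 837,478.71.
After rounding ($5): Haddad $498,925; Nwosu $538,720; Delacroix $1,645,260; Bergstrom $1,152,870; Sato $837,480. Sum = $4,673,255.
Difference $4,673,250 − $4,673,255 = −$5 applied to largest ownership shares (Delacroix): Delacroix becomes $1,645,255.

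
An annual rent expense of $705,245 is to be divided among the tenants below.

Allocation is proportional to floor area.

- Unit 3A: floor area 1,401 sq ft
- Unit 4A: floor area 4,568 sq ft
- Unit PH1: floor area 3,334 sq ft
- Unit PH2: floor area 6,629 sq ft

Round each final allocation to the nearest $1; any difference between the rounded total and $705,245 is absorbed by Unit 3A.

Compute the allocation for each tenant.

Total floor area = 15,932.
Unrounded shares: Unit 3A 1,401/15,932 × $705,245 = 62,016.59; Unit 4A 4,568/15,932 × $705,245 = 202,206.83; Unit PH1 3,334/15,932 × $705,245 = 147,582.65; Unit PH2 6,629/15,932 × $705,245 = 293,438.93.
Rounded to nearest $1: Unit 3A $62,017; Unit 4A $202,207; Unit PH1 $147,583; Unit PH2 $293,439. Sum = $705,246.
Difference $705,245 − $705,246 = −$1 applied to Unit 3A: Unit 3A becomes $62,016.

Unit 3A: $62,016 · Unit 4A: $202,207 · Unit PH1: $147,583 · Unit PH2: $293,439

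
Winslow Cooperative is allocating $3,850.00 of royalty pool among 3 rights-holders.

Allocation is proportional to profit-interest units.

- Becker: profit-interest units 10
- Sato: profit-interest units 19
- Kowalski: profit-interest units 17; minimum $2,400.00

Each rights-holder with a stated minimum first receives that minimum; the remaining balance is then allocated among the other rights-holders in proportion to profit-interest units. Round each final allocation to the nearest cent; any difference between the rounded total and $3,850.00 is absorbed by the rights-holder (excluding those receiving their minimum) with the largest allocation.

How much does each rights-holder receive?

Becker: $500.00 · Sato: $950.00 · Kowalski: $2,400.00

Fund the minimums — Kowalski $2,400.00. Residual $1,450.00.
Residual split over remaining profit-interest units 29: Becker 500.0000 → $500.00; Sato 950.0000 → $950.00.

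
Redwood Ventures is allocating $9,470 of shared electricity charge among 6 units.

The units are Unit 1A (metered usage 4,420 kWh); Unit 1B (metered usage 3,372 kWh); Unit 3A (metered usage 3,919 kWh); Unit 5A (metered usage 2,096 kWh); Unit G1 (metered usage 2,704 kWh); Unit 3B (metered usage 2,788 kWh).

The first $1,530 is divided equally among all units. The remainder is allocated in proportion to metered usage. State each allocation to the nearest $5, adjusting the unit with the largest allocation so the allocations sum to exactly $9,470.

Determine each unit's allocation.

Equal tier: $1,530 ÷ 6 = $255 apiece.
Remainder $7,940 by metered usage (total 19,299): Unit 1A 1,818.48 → $1,820; Unit 1B 1,387.31 → $1,385; Unit 3A 1,612.36 → $1,610; Unit 5A 862.34 → $860; Unit G1 1,112.48 → $1,110; Unit 3B 1,147.04 → $1,145.
Rounding difference +$10 on remainder applied to Unit 1A.
Totals: Unit 1A $255 + $1,830 = $2,085; Unit 1B $255 + $1,385 = $1,640; Unit 3A $255 + $1,610 = $1,865; Unit 5A $255 + $860 = $1,115; Unit G1 $255 + $1,110 = $1,365; Unit 3B $255 + $1,145 = $1,400.

Unit 1A: $2,085 · Unit 1B: $1,640 · Unit 3A: $1,865 · Unit 5A: $1,115 · Unit G1: $1,365 · Unit 3B: $1,400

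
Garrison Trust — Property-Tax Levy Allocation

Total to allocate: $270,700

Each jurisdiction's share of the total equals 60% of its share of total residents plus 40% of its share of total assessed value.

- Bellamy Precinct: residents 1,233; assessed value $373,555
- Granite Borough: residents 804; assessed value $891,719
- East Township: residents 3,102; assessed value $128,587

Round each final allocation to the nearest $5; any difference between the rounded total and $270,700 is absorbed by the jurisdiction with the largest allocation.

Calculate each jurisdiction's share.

Totals — residents 5,139, assessed value 1,393,861.
Blended shares (60% residents + 40% assessed value): Bellamy Precinct 0.2512; Granite Borough 0.3498; East Township 0.3991.
Proportional shares: Bellamy Precinct 67,988.48; Granite Borough 94,682.57; East Township 108,028.95.
At nearest $5: Bellamy Precinct $67,990; Granite Borough $94,685; East Township $108,030. Sum = $270,705.
Difference $270,700 − $270,705 = −$5 applied to largest allocation (East Township): East Township becomes $108,025.

Bellamy Precinct: $67,990 | Granite Borough: $94,685 | East Township: $108,025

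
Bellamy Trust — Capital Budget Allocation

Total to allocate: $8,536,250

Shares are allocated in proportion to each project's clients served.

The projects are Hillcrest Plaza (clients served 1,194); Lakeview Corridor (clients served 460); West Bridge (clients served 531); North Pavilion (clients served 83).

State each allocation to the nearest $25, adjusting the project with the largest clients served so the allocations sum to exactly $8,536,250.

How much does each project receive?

Clients served total: 2,268.
Unrounded shares: Hillcrest Plaza 1,194/2,268 × $8,536,250 = 4,493,951.72; Lakeview Corridor 460/2,268 × $8,536,250 = 1,731,338.18; West Bridge 531/2,268 × $8,536,250 = 1,998,566.47; North Pavilion 83/2,268 × $8,536,250 = 312,393.63.
Rounded to nearest $25: Hillcrest Plaza $4,493,950; Lakeview Corridor $1,731,350; West Bridge $1,998,575; North Pavilion $312,400. Sum = $8,536,275.
Difference $8,536,250 − $8,536,275 = −$25 applied to largest clients served (Hillcrest Plaza): Hillcrest Plaza becomes $4,493,925.

Hillcrest Plaza: $4,493,925; Lakeview Corridor: $1,731,350; West Bridge: $1,998,575; North Pavilion: $312,400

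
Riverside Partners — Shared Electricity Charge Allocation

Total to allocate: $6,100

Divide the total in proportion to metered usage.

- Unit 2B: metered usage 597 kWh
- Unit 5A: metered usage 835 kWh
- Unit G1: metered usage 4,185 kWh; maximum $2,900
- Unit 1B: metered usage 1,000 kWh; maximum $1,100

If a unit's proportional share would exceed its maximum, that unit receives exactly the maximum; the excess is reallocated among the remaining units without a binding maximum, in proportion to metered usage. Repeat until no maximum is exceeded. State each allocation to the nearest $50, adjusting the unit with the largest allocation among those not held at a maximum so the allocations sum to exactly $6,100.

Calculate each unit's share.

Unit 2B: $900 | Unit 5A: $1,200 | Unit G1: $2,900 | Unit 1B: $1,100

Combined metered usage = 6,617.
Pro-rata shares before constraints: Unit 2B 550.36; Unit 5A 769.76; Unit G1 3,858.02; Unit 1B 921.87.
Capped: Unit G1 ($2,900); remaining pool $3,200 reallocated over remaining metered usage 2,432.
Capped: Unit 1B ($1,100); remaining pool $2,100 reallocated over remaining metered usage 1,432.
Remaining shares: Unit 2B 875.49 → $900; Unit 5A 1,224.51 → $1,200.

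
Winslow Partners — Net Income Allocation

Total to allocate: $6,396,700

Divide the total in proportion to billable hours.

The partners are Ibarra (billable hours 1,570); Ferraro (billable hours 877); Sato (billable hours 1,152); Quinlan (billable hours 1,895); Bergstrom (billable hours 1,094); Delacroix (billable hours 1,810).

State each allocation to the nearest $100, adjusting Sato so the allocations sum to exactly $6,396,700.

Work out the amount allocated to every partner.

Total billable hours = 8,398.
Raw shares: Ibarra 1,570/8,398 × $6,396,700 = 1,195,858.42; Ferraro 877/8,398 × $6,396,700 = 668,004.99; Sato 1,152/8,398 × $6,396,700 = 877,470.64; Quinlan 1,895/8,398 × $6,396,700 = 1,443,408.73; Bergstrom 1,094/8,398 × $6,396,700 = 833,292.43; Delacroix 1,810/8,398 × $6,396,700 = 1,378,664.80.
After rounding ($100): Ibarra $1,195,900; Ferraro $668,000; Sato $877,500; Quinlan $1,443,400; Bergstrom $833,300; Delacroix $1,378,700. Sum = $6,396,800.
Difference $6,396,700 − $6,396,800 = −$100 applied to Sato: Sato becomes $877,400.

Ibarra: $1,195,900; Ferraro: $668,000; Sato: $877,400; Quinlan: $1,443,400; Bergstrom: $833,300; Delacroix: $1,378,700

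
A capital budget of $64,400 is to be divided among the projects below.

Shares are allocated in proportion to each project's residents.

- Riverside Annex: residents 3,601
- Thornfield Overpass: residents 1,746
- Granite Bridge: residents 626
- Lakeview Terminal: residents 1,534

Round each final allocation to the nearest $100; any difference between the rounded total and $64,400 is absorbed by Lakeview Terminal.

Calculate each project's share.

Sum of residents: 7,507.
Raw shares: Riverside Annex 3,601/7,507 × $64,400 = 30,891.75; Thornfield Overpass 1,746/7,507 × $64,400 = 14,978.34; Granite Bridge 626/7,507 × $64,400 = 5,370.24; Lakeview Terminal 1,534/7,507 × $64,400 = 13,159.66.
At nearest $100: Riverside Annex $30,900; Thornfield Overpass $15,000; Granite Bridge $5,400; Lakeview Terminal $13,200. Sum = $64,500.
Difference $64,400 − $64,500 = −$100 applied to Lakeview Terminal: Lakeview Terminal becomes $13,100.

Riverside Annex: $30,900 · Thornfield Overpass: $15,000 · Granite Bridge: $5,400 · Lakeview Terminal: $13,100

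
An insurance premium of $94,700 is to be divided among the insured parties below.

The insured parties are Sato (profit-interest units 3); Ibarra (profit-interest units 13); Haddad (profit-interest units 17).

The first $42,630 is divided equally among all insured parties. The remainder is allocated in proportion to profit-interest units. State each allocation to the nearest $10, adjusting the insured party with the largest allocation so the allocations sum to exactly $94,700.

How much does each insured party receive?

Sato: $18,940 | Ibarra: $34,720 | Haddad: $41,040

$42,630 shared equally gives $14,210 per insured party.
Remainder $52,070 by profit-interest units (total 33): Sato 4,733.64 → $4,730; Ibarra 20,512.42 → $20,510; Haddad 26,823.94 → $26,820.
Rounding difference +$10 on remainder applied to Haddad.
Totals: Sato $14,210 + $4,730 = $18,940; Ibarra $14,210 + $20,510 = $34,720; Haddad $14,210 + $26,830 = $41,040.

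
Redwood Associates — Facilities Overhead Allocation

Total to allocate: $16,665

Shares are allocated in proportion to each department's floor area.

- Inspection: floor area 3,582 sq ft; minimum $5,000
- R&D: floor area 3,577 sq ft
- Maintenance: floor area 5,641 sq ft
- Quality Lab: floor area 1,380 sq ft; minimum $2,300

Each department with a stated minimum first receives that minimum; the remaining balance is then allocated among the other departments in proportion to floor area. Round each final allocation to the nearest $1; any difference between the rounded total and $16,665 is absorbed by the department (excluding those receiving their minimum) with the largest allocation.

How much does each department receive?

Guaranteed amounts: Inspection $5,000; Quality Lab $2,300. Remaining pool $9,365.
Remaining pool split over remaining floor area 9,218: R&D 3,634.04 → $3,634; Maintenance 5,730.96 → $5,731.

Inspection: $5,000 | R&D: $3,634 | Maintenance: $5,731 | Quality Lab: $2,300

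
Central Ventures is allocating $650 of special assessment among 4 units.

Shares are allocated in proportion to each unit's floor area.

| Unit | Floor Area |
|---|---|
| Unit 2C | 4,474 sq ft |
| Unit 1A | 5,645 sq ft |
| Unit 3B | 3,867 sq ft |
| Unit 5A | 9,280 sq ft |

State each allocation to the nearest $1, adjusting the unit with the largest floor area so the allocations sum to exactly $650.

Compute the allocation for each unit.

Unit 2C: $125; Unit 1A: $158; Unit 3B: $108; Unit 5A: $259

Total floor area = 4,474 + 5,645 + 3,867 + 9,280 = 23,266.
Unrounded shares: Unit 2C 124.99; Unit 1A 157.71; Unit 3B 108.04; Unit 5A 259.26.
After rounding ($1): Unit 2C $125; Unit 1A $158; Unit 3B $108; Unit 5A $259. Sum = $650.
Sum already equals the total — no adjustment.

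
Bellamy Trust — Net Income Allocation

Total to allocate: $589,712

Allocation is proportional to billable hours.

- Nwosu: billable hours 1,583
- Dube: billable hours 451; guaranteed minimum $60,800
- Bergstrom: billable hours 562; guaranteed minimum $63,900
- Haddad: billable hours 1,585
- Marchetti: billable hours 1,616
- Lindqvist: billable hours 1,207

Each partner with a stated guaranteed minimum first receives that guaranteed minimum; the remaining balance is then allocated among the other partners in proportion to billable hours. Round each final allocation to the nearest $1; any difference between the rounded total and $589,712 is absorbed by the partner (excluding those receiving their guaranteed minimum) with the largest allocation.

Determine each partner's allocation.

Nwosu: $122,870 | Dube: $60,800 | Bergstrom: $63,900 | Haddad: $123,025 | Marchetti: $125,432 | Lindqvist: $93,685

Fund the minimums — Dube $60,800; Bergstrom $63,900. Residual $465,012.
Residual split over remaining billable hours 5,991: Nwosu 122,869.97 → $122,870; Haddad 123,025.21 → $123,025; Marchetti 125,431.38 → $125,431; Lindqvist 93,685.44 → $93,685.
Rounding difference +$1 applied to Marchetti → $125,432.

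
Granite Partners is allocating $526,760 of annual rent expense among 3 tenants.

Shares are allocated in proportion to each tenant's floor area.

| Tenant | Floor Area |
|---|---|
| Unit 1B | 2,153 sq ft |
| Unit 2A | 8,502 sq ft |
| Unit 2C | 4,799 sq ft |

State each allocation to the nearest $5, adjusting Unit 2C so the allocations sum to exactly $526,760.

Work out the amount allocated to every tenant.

Unit 1B: $73,385 | Unit 2A: $289,795 | Unit 2C: $163,580

Sum of floor area: 15,454.
Raw shares: Unit 1B 2,153/15,454 × $526,760 = 73,386.46; Unit 2A 8,502/15,454 × $526,760 = 289,796.40; Unit 2C 4,799/15,454 × $526,760 = 163,577.15.
At nearest $5: Unit 1B $73,385; Unit 2A $289,795; Unit 2C $163,575. Sum = $526,755.
Difference $526,760 − $526,755 = +$5 applied to Unit 2C: Unit 2C becomes $163,580.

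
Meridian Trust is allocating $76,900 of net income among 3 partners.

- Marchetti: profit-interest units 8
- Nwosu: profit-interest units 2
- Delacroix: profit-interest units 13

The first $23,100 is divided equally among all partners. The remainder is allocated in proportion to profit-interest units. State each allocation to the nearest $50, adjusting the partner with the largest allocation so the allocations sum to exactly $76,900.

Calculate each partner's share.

Marchetti: $26,400 | Nwosu: $12,400 | Delacroix: $38,100

First tranche $23,100 split equally: $7,700 each.
Remainder $53,800 by profit-interest units (total 23): Marchetti 18,713.04 → $18,700; Nwosu 4,678.26 → $4,700; Delacroix 30,408.70 → $30,400.
Totals: Marchetti $7,700 + $18,700 = $26,400; Nwosu $7,700 + $4,700 = $12,400; Delacroix $7,700 + $30,400 = $38,100.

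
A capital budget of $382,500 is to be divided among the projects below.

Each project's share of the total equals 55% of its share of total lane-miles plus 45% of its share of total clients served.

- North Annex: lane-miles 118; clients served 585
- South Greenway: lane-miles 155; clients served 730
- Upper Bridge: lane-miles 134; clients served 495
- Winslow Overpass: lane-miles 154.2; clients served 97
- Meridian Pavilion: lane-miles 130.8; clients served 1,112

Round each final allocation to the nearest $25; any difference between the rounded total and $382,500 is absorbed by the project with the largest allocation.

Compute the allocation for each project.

Totals — lane-miles 692, clients served 3,019.
Blended shares (55% lane-miles + 45% clients served): North Annex 0.1810; South Greenway 0.2320; Upper Bridge 0.1803; Winslow Overpass 0.1370; Meridian Pavilion 0.2697.
Unrounded shares: North Annex 69,226.33; South Greenway 88,741.72; Upper Bridge 68,959.24; Winslow Overpass 52,408.71; Meridian Pavilion 103,163.99.
Rounded to nearest $25: North Annex $69,225; South Greenway $88,750; Upper Bridge $68,950; Winslow Overpass $52,400; Meridian Pavilion $103,175. Sum = $382,500.
No rounding difference to absorb.

North Annex: $69,225; South Greenway: $88,750; Upper Bridge: $68,950; Winslow Overpass: $52,400; Meridian Pavilion: $103,175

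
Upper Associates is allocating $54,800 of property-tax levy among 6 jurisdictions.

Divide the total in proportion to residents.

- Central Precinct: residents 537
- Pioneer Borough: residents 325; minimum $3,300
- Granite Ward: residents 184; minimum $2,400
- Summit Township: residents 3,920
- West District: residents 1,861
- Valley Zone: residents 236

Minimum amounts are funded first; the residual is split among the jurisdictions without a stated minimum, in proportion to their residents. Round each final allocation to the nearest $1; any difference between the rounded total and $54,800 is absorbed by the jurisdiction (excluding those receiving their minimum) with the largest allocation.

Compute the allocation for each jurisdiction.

Central Precinct: $4,023 · Pioneer Borough: $3,300 · Granite Ward: $2,400 · Summit Township: $29,367 · West District: $13,942 · Valley Zone: $1,768

Guaranteed amounts: Pioneer Borough $3,300; Granite Ward $2,400. Balance $49,100.
Balance split over remaining residents 6,554: Central Precinct 4,022.99 → $4,023; Summit Township 29,367.10 → $29,367; West District 13,941.88 → $13,942; Valley Zone 1,768.02 → $1,768.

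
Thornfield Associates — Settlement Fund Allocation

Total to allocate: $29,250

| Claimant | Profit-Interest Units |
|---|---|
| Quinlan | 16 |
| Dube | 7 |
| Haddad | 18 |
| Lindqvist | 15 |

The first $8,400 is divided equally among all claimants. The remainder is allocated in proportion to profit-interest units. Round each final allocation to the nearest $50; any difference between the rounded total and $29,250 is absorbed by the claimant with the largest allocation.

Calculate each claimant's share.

First tranche $8,400 split equally: $2,100 each.
Remainder $20,850 by profit-interest units (total 56): Quinlan 5,957.14 → $5,950; Dube 2,606.25 → $2,600; Haddad 6,701.79 → $6,700; Lindqvist 5,584.82 → $5,600.
Totals: Quinlan $2,100 + $5,950 = $8,050; Dube $2,100 + $2,600 = $4,700; Haddad $2,100 + $6,700 = $8,800; Lindqvist $2,100 + $5,600 = $7,700.

Quinlan: $8,050; Dube: $4,700; Haddad: $8,800; Lindqvist: $7,700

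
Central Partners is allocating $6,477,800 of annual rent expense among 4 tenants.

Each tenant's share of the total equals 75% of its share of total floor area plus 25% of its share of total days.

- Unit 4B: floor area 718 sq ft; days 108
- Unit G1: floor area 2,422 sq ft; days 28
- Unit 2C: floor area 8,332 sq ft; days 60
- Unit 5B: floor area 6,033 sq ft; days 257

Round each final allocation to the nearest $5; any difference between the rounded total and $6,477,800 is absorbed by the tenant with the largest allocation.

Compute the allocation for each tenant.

Unit 4B: $585,370 | Unit G1: $772,300 | Unit 2C: $2,526,965 | Unit 5B: $2,593,165

Floor area total 17,505; days total 453.
Combined weights (75% floor area + 25% days): Unit 4B 0.0904; Unit G1 0.1192; Unit 2C 0.3901; Unit 5B 0.4003.
Pro-rata amounts: Unit 4B 585,368.26; Unit G1 772,302.04; Unit 2C 2,526,965.82; Unit 5B 2,593,163.88.
At nearest $5: Unit 4B $585,370; Unit G1 $772,300; Unit 2C $2,526,965; Unit 5B $2,593,165. Sum = $6,477,800.
Rounded total matches; no reconciliation needed.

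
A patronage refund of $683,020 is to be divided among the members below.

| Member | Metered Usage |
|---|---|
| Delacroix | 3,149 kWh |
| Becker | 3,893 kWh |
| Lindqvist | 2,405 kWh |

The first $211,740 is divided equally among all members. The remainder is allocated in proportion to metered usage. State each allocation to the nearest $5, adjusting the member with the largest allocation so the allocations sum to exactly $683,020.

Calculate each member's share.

$211,740 shared equally gives $70,580 per member.
Remainder $471,280 by metered usage (total 9,447): Delacroix 157,093.33 → $157,095; Becker 194,209.07 → $194,210; Lindqvist 119,977.60 → $119,980.
Rounding difference −$5 on remainder applied to Becker.
Totals: Delacroix $70,580 + $157,095 = $227,675; Becker $70,580 + $194,205 = $264,785; Lindqvist $70,580 + $119,980 = $190,560.

Delacroix: $227,675; Becker: $264,785; Lindqvist: $190,560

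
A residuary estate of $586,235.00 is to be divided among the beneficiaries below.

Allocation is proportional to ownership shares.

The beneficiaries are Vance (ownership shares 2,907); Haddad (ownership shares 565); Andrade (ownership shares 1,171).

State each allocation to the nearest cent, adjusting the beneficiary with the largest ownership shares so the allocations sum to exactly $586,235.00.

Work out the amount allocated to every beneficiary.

Vance: $367,043.97; Haddad: $71,338.09; Andrade: $147,852.94

Ownership shares total: 2,907 + 565 + 1,171 = 4,643.
Pro-rata amounts: Vance 367,043.9683; Haddad 71,338.09498; Andrade 147,852.9367.
Rounded to nearest cent: Vance $367,043.97; Haddad $71,338.09; Andrade $147,852.94. Sum = $586,235.00.
Rounded total matches; no reconciliation needed.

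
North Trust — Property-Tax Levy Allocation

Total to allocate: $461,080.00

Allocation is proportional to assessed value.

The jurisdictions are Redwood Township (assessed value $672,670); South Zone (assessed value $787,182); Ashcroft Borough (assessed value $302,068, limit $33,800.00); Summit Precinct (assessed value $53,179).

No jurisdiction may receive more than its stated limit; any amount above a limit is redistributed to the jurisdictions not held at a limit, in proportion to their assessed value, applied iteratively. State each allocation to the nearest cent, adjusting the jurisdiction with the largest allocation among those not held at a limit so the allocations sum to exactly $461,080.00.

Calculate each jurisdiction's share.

Redwood Township: $189,962.03; South Zone: $222,300.22; Ashcroft Borough: $33,800.00; Summit Precinct: $15,017.75

Total assessed value = 1,815,099.
Proportional shares (ignoring caps): Redwood Township 170,874.8028; South Zone 199,963.6805; Ashcroft Borough 76,732.7366; Summit Precinct 13,508.7801.
Cap binds for Ashcroft Borough ($33,800.00); balance $427,280.00 reallocated over remaining assessed value 1,513,031.
Remaining shares: Redwood Township 189,962.0283 → $189,962.03; South Zone 222,300.2205 → $222,300.22; Summit Precinct 15,017.7512 → $15,017.75.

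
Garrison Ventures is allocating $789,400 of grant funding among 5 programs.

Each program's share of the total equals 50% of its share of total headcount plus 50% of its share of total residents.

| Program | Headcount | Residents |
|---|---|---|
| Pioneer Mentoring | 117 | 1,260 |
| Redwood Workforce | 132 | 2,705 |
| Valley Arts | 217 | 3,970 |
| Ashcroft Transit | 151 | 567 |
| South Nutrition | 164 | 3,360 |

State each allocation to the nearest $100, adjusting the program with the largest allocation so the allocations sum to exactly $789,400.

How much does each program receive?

Totals — headcount 781, residents 11,862.
Combined weights (50% headcount + 50% residents): Pioneer Mentoring 0.1280; Redwood Workforce 0.1985; Valley Arts 0.3063; Ashcroft Transit 0.1206; South Nutrition 0.2466.
Proportional shares: Pioneer Mentoring 101,054.84; Redwood Workforce 156,716.90; Valley Arts 241,766.02; Ashcroft Transit 95,178.58; South Nutrition 194,683.67.
After rounding ($100): Pioneer Mentoring $101,100; Redwood Workforce $156,700; Valley Arts $241,800; Ashcroft Transit $95,200; South Nutrition $194,700. Sum = $789,500.
Difference $789,400 − $789,500 = −$100 applied to largest allocation (Valley Arts): Valley Arts becomes $241,700.

Pioneer Mentoring: $101,100 · Redwood Workforce: $156,700 · Valley Arts: $241,700 · Ashcroft Transit: $95,200 · South Nutrition: $194,700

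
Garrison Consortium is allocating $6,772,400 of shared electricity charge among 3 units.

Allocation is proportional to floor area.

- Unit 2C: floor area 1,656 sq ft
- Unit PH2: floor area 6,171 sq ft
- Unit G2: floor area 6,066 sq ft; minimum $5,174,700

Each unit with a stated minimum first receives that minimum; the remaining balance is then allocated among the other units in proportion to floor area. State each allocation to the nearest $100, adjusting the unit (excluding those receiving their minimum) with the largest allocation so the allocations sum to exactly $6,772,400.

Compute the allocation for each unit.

Unit 2C: $338,000 | Unit PH2: $1,259,700 | Unit G2: $5,174,700

Guaranteed amounts: Unit G2 $5,174,700. Balance $1,597,700.
Balance split over remaining floor area 7,827: Unit 2C 338,033.88 → $338,000; Unit PH2 1,259,666.12 → $1,259,700.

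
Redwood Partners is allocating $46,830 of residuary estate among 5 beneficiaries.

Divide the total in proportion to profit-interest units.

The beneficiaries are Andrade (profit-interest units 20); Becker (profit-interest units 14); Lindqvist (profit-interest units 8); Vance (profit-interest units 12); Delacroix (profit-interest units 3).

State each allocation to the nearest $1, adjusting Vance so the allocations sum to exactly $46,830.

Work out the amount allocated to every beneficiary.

Sum of profit-interest units: 57.
Pro-rata amounts: Andrade 20/57 × $46,830 = 16,431.58; Becker 14/57 × $46,830 = 11,502.11; Lindqvist 8/57 × $46,830 = 6,572.63; Vance 12/57 × $46,830 = 9,858.95; Delacroix 3/57 × $46,830 = 2,464.74.
Rounded to nearest $1: Andrade $16,432; Becker $11,502; Lindqvist $6,573; Vance $9,859; Delacroix $2,465. Sum = $46,831.
Difference $46,830 − $46,831 = −$1 applied to Vance: Vance becomes $9,858.

Andrade: $16,432; Becker: $11,502; Lindqvist: $6,573; Vance: $9,858; Delacroix: $2,465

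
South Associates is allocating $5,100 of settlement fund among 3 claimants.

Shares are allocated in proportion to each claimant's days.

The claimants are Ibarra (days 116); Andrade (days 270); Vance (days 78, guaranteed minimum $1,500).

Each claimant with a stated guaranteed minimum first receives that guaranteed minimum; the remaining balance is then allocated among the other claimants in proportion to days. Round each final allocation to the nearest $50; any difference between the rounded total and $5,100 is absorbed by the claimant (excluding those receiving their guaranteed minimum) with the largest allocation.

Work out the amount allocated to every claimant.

Minimums first: Vance $1,500. Remaining pool $3,600.
Remaining pool split over remaining days 386: Ibarra 1,081.87 → $1,100; Andrade 2,518.13 → $2,500.

Ibarra: $1,100; Andrade: $2,500; Vance: $1,500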